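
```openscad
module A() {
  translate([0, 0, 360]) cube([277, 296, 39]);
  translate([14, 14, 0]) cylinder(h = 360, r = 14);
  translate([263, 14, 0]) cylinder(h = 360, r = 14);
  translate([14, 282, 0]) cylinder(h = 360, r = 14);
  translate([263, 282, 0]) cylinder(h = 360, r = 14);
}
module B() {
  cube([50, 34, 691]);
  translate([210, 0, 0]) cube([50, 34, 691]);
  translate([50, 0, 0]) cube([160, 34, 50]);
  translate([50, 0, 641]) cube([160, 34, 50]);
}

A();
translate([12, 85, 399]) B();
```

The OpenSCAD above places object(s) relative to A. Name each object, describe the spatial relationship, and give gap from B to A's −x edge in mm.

The picture frame's min-x is at 12; the stool's min-x is 0; gap = 12 mm.

A is a stool. B is a picture frame. The picture frame is on top of the stool. The gap from the picture frame to the stool's −x edge is 12 mm.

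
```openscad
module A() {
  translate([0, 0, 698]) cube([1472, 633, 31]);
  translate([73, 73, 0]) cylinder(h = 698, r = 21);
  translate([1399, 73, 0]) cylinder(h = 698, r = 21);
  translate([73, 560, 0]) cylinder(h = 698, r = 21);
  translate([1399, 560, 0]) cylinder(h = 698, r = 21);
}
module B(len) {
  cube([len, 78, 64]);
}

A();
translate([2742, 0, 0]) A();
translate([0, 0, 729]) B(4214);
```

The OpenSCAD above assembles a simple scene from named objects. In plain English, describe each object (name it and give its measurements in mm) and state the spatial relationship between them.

A is a rectangular dining table. The top is 1472×633×31 mm with its upper surface at z = 729 mm. It stands on four round legs of 42 mm diameter, each leg's bounding box inset 52 mm from the nearest pair of top edges, running from the floor to the underside of the top.

B is a rectangular beam 4214 mm long (x), 78 mm deep (y), 64 mm thick (z).

The beam spans the tops of two tables placed 1270 mm apart, resting at z = 729 mm.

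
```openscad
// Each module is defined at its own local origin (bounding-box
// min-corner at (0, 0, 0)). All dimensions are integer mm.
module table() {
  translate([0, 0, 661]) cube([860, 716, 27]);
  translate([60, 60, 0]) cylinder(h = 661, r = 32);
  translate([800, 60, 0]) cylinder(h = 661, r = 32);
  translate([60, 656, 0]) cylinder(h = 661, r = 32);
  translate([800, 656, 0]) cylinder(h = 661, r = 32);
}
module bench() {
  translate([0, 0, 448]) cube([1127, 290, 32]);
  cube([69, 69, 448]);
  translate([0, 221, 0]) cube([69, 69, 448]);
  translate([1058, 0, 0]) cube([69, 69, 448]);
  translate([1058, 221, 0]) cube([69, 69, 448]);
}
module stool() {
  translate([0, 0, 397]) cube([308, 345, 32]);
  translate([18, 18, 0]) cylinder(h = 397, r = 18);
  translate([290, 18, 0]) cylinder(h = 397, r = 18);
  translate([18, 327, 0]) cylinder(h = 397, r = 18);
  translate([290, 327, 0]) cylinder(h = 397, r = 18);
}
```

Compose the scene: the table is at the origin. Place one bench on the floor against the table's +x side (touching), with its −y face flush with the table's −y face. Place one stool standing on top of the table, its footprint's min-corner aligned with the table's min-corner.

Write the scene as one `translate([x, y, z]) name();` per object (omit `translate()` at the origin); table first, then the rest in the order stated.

table();
translate([860, 0, 0]) bench();
translate([0, 0, 688]) stool();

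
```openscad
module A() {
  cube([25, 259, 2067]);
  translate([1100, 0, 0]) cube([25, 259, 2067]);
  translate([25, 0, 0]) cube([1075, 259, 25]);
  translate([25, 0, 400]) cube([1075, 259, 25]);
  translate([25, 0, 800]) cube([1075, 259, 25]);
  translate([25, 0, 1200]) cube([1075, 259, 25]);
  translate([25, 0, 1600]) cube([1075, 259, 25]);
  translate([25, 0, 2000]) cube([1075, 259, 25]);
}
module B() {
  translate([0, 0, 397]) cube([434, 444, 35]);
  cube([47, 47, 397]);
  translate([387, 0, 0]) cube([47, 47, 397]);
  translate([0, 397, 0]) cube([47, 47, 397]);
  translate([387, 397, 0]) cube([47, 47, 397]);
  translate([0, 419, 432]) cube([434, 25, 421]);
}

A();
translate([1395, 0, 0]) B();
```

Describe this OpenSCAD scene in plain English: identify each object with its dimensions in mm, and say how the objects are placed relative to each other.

A is an open bookshelf. Two side panels, each 25 mm thick, 259 mm deep and 2067 mm tall, stand 1125 mm apart (outside-to-outside). Between them sit 6 shelves, each 25 mm thick and 259 mm deep, spanning the full gap between the sides. The bottom shelf rests on the floor (its underside at z = 0) and the clear gap between one shelf's top and the next shelf's underside is 375 mm.

B is a chair. The seat is a 434×444×35 mm slab with its top at z = 432 mm, on four 47×47 mm corner legs (flush with the seat edges, standing on z = 0). A flat backrest 25 mm thick, 421 mm tall, spans the full seat width and rises from the seat top along its +y edge, rear face flush with the rear of the seat.

The chair is on the floor beside the bookshelf on its +x side.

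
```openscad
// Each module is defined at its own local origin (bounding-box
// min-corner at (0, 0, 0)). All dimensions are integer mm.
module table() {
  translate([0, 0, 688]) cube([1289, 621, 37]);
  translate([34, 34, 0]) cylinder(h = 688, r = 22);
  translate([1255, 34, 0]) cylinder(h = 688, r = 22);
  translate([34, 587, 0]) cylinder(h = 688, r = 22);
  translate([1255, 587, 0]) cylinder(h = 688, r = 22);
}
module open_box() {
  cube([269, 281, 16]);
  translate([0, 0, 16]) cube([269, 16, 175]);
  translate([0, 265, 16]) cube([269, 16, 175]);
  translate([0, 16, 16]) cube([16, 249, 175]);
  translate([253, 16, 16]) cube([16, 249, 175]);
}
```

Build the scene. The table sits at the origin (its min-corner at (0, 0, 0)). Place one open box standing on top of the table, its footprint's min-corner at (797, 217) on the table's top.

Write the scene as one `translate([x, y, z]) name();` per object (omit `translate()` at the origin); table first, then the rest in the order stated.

table();
translate([797, 217, 725]) open_box();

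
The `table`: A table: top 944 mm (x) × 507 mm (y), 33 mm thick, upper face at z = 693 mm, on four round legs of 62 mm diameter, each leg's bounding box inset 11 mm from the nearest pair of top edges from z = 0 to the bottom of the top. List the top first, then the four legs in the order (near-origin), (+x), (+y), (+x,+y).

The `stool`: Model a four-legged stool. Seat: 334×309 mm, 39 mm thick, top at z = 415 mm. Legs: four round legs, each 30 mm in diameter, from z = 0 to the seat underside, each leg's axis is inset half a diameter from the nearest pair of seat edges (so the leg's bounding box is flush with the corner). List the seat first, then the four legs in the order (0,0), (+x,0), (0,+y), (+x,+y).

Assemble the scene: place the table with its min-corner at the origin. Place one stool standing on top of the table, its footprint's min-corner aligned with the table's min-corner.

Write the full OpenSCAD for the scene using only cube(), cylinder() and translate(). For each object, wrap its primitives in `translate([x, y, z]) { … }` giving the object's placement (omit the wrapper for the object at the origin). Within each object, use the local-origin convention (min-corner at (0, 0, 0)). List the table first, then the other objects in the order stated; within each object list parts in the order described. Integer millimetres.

translate([0, 0, 660]) cube([944, 507, 33]);
translate([42, 42, 0]) cylinder(h = 660, r = 31);
translate([902, 42, 0]) cylinder(h = 660, r = 31);
translate([42, 465, 0]) cylinder(h = 660, r = 31);
translate([902, 465, 0]) cylinder(h = 660, r = 31);
translate([0, 0, 693]) {
  translate([0, 0, 376]) cube([334, 309, 39]);
  translate([15, 15, 0]) cylinder(h = 376, r = 15);
  translate([319, 15, 0]) cylinder(h = 376, r = 15);
  translate([15, 294, 0]) cylinder(h = 376, r = 15);
  translate([319, 294, 0]) cylinder(h = 376, r = 15);
}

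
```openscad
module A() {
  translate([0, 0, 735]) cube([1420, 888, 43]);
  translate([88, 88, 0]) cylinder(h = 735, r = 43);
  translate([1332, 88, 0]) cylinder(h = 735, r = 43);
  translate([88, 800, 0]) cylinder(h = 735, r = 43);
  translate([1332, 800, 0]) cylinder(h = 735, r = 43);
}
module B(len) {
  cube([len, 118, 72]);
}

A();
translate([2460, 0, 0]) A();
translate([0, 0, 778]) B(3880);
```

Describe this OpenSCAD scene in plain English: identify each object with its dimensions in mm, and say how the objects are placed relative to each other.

A is a table with a 1420×888 mm rectangular top, 43 mm thick, top surface at z = 778 mm, supported by four round legs of 86 mm diameter, each leg's bounding box inset 45 mm from the nearest pair of top edges, running from the floor.

B is a rectangular beam 3880 mm long (x), 118 mm deep (y), 72 mm thick (z).

The beam spans the tops of two tables placed 1040 mm apart, resting at z = 778 mm.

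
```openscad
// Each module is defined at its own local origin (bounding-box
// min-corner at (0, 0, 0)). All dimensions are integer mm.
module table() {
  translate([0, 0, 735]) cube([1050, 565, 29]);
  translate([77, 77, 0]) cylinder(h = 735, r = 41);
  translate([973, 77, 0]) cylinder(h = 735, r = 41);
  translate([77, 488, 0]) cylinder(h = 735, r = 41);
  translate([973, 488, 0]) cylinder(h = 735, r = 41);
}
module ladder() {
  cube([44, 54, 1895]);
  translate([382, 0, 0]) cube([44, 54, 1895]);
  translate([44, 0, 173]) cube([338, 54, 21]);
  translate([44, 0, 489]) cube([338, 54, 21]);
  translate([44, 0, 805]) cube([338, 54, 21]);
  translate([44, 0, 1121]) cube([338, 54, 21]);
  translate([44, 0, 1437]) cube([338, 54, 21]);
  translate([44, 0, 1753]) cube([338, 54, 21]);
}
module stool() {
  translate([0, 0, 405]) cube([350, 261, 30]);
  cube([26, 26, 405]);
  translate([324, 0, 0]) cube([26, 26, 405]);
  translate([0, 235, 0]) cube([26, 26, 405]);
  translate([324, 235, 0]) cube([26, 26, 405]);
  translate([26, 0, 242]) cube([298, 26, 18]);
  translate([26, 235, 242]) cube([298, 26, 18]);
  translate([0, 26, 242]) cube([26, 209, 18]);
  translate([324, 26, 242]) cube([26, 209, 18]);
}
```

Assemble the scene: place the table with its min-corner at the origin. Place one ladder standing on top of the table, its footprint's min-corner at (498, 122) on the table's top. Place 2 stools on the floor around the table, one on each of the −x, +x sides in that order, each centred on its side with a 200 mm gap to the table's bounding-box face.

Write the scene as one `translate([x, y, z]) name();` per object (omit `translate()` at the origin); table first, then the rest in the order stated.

table();
translate([498, 122, 764]) ladder();
translate([-550, 152, 0]) stool();
translate([1250, 152, 0]) stool();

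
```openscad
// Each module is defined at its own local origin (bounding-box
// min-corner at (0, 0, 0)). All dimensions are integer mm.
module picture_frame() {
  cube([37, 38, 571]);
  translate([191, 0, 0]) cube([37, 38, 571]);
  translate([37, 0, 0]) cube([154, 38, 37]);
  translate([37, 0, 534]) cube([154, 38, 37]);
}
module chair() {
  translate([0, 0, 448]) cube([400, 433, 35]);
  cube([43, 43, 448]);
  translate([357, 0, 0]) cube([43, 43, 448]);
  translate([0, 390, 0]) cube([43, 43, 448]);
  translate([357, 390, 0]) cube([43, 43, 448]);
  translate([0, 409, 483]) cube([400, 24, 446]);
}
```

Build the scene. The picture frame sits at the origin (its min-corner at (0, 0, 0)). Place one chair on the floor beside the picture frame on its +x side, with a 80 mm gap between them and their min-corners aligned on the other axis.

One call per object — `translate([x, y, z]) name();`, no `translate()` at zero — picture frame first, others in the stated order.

picture_frame();
translate([308, 0, 0]) chair();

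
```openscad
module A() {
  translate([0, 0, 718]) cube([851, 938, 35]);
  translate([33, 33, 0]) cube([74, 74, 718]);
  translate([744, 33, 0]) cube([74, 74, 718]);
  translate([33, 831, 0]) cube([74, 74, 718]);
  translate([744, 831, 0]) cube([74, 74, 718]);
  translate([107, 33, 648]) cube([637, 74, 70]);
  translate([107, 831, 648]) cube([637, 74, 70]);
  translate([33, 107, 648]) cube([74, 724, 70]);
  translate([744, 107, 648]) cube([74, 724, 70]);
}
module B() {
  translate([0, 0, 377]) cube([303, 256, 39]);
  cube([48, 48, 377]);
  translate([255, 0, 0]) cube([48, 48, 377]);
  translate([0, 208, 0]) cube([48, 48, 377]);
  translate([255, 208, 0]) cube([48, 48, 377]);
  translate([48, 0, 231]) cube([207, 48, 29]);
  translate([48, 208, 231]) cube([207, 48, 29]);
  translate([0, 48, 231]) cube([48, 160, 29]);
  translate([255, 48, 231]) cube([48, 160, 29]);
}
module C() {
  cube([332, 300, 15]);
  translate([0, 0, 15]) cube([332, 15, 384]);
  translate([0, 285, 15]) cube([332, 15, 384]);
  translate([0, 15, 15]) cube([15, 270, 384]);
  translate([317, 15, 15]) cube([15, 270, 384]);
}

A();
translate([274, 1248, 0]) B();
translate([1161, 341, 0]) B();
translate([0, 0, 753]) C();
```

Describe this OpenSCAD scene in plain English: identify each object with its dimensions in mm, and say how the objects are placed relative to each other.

A is a table with a 851×938 mm rectangular top, 35 mm thick, top surface at z = 753 mm, supported by four 74×74 mm square legs, each inset 33 mm from the nearest pair of top edges, running from the floor. Four apron rails, 74 mm thick and 70 mm tall, run between adjacent legs with their top edges flush with the underside of the top and their outer faces flush with the legs' outer faces.

B is a four-legged stool. The seat is 303×256 mm, 39 mm thick, top at z = 416 mm. It stands on four square legs, each 48×48 mm in cross-section, from z = 0 to the seat underside, each flush with a corner of the seat. Four stretchers, 48 mm wide and 29 mm tall, connect adjacent legs with their undersides at z = 231 mm, each running between the inner faces of the legs it joins and aligned with the legs' outer faces on the other axis.

C is an open storage box with external size 332×300×399 mm and wall thickness 15 mm (the base is also 15 mm thick). The base covers the whole footprint; the four walls stand on the base, with the y-facing walls full-width and the x-facing walls fitting between their inner faces.

Two stools sit around the table at the +y, +x sides. The open box is on top of the table.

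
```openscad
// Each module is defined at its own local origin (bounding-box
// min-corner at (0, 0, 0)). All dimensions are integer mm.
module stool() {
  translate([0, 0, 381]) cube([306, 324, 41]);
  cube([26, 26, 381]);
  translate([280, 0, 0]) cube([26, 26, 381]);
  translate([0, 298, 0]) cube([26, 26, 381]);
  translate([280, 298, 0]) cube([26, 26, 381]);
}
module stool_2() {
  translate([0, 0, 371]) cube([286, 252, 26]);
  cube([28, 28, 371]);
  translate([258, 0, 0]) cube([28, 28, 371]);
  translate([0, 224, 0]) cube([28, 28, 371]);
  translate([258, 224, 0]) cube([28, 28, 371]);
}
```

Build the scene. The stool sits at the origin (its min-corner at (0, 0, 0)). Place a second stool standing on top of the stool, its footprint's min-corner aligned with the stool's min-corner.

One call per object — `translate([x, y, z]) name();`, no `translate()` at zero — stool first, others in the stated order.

stool();
translate([0, 0, 422]) stool_2();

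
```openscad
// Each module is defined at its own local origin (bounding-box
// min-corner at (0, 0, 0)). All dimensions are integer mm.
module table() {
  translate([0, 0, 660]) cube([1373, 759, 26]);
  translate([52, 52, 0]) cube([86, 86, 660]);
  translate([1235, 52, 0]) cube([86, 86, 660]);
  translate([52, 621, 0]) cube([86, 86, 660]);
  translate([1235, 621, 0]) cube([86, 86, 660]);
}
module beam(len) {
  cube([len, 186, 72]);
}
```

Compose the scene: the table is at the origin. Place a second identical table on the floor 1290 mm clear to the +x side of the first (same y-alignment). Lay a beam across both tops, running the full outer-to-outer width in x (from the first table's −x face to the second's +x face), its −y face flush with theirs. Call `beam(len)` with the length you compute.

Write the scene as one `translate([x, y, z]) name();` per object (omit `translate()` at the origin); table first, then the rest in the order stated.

table();
translate([2663, 0, 0]) table();
translate([0, 0, 686]) beam(4036);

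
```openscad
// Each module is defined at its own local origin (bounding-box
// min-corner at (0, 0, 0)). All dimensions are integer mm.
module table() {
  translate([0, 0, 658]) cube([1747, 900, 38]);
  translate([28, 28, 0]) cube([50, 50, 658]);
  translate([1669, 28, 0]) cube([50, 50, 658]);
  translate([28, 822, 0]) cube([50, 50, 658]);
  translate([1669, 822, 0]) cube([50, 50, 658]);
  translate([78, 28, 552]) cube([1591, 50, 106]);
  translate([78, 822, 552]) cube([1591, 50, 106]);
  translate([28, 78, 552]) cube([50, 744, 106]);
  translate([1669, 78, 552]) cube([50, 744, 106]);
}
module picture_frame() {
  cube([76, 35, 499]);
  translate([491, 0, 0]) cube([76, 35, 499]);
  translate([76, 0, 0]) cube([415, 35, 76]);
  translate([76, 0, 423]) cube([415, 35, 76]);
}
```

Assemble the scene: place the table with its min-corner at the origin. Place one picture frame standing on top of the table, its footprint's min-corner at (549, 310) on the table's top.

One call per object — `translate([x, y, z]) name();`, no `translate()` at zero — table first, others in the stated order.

table();
translate([549, 310, 696]) picture_frame();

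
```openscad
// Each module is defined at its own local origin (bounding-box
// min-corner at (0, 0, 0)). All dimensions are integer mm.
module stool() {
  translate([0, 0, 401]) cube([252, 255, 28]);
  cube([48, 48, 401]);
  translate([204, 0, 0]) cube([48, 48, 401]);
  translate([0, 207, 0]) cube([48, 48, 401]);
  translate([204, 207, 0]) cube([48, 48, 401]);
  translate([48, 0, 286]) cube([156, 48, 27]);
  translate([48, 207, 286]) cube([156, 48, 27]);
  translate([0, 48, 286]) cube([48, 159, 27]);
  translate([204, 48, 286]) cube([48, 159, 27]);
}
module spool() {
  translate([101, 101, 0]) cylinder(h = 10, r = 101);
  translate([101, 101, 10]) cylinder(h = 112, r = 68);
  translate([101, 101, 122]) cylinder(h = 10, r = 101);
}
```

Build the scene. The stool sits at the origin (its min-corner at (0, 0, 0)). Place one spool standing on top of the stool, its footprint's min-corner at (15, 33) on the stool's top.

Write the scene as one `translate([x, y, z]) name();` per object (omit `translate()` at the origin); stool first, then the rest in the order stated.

stool();
translate([15, 33, 429]) spool();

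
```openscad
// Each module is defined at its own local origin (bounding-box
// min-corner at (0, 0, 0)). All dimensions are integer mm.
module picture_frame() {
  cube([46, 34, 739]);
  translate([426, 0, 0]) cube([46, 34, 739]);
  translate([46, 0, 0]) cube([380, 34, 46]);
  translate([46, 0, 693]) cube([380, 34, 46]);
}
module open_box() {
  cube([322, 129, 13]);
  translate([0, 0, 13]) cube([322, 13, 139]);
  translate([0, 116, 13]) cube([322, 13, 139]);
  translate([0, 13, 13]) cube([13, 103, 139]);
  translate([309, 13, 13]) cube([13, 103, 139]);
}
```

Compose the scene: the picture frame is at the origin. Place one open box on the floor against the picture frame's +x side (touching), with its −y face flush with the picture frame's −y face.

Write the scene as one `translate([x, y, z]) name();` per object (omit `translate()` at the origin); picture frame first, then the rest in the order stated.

picture_frame();
translate([472, 0, 0]) open_box();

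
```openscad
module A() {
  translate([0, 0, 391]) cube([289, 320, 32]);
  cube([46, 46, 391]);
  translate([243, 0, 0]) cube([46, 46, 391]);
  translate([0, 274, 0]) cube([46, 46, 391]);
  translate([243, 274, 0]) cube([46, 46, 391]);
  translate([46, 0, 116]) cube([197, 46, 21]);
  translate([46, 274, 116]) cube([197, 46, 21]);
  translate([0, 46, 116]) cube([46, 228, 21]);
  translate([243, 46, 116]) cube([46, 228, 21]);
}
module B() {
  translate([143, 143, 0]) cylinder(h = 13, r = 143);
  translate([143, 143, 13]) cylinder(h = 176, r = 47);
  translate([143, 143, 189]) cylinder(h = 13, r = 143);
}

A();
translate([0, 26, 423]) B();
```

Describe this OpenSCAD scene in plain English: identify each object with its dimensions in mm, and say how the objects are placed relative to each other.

A is a four-legged stool. The seat is a 289×320×32 mm slab whose top surface is at z = 423 mm; four square legs, each 46×46 mm in cross-section, run from the floor (z = 0) to the underside of the seat, each flush with a corner of the seat. Four stretchers, 46 mm wide and 21 mm tall, connect adjacent legs with their undersides at z = 116 mm, each running between the inner faces of the legs it joins and aligned with the legs' outer faces on the other axis.

B is a spool: two coaxial disc flanges of radius 143 mm and thickness 13 mm, joined by a core cylinder of radius 47 mm and height 176 mm. The lower flange rests on z = 0 and the three cylinders share a vertical axis.

The spool is on top of the stool.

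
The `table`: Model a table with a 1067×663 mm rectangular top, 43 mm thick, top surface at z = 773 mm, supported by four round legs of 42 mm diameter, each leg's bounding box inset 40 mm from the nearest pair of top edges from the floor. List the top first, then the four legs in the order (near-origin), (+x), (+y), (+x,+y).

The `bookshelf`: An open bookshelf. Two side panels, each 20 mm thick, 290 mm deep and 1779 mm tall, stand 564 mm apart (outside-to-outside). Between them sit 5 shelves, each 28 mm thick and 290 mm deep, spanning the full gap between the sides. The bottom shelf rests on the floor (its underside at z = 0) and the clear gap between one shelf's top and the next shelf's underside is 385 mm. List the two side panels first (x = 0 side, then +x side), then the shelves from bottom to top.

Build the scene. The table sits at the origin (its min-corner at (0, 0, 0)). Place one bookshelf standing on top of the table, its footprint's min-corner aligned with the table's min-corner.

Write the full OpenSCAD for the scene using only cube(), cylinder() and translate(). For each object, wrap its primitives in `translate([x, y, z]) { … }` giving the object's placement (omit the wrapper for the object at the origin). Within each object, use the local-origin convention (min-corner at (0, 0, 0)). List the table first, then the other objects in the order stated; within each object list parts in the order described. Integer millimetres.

translate([0, 0, 730]) cube([1067, 663, 43]);
translate([61, 61, 0]) cylinder(h = 730, r = 21);
translate([1006, 61, 0]) cylinder(h = 730, r = 21);
translate([61, 602, 0]) cylinder(h = 730, r = 21);
translate([1006, 602, 0]) cylinder(h = 730, r = 21);
translate([0, 0, 773]) {
  cube([20, 290, 1779]);
  translate([544, 0, 0]) cube([20, 290, 1779]);
  translate([20, 0, 0]) cube([524, 290, 28]);
  translate([20, 0, 413]) cube([524, 290, 28]);
  translate([20, 0, 826]) cube([524, 290, 28]);
  translate([20, 0, 1239]) cube([524, 290, 28]);
  translate([20, 0, 1652]) cube([524, 290, 28]);
}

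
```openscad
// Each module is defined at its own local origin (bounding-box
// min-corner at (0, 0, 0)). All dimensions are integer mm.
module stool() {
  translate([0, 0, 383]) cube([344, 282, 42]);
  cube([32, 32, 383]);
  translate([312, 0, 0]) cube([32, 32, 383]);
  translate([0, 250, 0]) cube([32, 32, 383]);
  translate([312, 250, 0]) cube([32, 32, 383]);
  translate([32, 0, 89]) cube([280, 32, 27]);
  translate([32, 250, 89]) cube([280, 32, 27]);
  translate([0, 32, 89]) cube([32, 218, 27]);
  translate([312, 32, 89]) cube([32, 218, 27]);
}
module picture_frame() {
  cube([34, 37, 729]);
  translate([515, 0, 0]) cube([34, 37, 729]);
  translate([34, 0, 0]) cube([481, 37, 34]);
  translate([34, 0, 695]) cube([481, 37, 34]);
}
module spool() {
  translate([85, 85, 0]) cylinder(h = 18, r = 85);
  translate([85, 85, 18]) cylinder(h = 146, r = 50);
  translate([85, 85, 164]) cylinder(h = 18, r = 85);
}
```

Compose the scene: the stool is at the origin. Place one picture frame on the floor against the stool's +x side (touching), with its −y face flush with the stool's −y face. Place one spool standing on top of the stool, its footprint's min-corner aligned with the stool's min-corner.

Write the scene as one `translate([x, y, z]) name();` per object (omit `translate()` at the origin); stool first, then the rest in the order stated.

stool();
translate([344, 0, 0]) picture_frame();
translate([0, 0, 425]) spool();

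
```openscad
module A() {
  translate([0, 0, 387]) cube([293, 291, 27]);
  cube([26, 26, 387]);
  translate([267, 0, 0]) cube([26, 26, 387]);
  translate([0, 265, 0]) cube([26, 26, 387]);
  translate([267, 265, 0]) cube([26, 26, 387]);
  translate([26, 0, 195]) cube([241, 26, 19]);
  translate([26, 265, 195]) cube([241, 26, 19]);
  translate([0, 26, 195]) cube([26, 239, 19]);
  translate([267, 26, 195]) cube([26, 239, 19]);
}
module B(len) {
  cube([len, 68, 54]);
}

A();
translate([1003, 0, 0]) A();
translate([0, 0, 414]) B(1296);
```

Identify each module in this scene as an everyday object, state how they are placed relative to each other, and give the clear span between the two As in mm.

Second stool starts at x = 1003; first ends at x = 293; clear span = 1003 − 293 = 710 mm.

A is a stool. B is a beam. A beam spans the tops of two stools. The clear span between the two stools is 710 mm.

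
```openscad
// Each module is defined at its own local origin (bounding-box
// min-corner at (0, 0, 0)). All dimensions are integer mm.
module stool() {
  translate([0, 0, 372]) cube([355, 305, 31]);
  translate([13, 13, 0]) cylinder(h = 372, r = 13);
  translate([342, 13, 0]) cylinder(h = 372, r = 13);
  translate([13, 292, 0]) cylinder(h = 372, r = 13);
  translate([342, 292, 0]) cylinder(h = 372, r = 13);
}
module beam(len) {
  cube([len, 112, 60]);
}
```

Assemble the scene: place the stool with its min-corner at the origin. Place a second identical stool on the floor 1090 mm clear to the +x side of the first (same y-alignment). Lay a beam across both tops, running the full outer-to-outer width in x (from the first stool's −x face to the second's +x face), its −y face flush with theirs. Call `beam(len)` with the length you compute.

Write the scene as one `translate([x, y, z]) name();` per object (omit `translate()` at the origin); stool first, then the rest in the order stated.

stool();
translate([1445, 0, 0]) stool();
translate([0, 0, 403]) beam(1800);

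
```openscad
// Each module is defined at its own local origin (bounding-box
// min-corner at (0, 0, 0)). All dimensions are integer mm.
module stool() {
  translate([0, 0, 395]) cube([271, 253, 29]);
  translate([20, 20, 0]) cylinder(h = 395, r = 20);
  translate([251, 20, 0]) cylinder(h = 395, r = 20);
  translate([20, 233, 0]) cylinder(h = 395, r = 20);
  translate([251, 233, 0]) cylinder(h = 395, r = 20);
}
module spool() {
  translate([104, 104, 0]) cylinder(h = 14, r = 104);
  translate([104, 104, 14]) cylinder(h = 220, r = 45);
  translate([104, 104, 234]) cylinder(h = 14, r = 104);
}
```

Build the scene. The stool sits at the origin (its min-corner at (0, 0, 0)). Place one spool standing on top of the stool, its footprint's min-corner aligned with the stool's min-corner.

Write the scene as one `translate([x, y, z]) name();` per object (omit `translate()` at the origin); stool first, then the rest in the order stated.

stool();
translate([0, 0, 424]) spool();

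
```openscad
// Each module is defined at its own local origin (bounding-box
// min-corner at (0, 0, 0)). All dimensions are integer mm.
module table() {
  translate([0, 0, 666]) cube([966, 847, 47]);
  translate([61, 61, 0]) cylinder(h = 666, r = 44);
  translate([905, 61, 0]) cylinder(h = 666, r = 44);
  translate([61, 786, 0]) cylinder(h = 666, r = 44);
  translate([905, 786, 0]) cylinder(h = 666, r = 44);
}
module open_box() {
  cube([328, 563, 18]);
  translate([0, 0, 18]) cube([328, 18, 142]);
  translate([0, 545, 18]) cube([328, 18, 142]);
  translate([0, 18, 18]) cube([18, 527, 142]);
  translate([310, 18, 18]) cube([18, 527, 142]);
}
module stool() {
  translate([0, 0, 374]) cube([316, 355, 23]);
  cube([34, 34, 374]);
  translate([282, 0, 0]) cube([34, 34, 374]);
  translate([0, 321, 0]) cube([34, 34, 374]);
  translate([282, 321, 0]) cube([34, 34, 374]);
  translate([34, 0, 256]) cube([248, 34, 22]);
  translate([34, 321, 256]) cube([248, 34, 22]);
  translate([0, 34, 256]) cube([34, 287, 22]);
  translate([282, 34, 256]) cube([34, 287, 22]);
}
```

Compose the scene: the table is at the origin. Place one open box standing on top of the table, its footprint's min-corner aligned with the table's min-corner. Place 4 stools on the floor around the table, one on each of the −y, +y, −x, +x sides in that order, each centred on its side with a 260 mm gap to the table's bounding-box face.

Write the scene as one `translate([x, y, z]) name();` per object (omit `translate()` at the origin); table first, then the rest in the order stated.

table();
translate([0, 0, 713]) open_box();
translate([325, -615, 0]) stool();
translate([325, 1107, 0]) stool();
translate([-576, 246, 0]) stool();
translate([1226, 246, 0]) stool();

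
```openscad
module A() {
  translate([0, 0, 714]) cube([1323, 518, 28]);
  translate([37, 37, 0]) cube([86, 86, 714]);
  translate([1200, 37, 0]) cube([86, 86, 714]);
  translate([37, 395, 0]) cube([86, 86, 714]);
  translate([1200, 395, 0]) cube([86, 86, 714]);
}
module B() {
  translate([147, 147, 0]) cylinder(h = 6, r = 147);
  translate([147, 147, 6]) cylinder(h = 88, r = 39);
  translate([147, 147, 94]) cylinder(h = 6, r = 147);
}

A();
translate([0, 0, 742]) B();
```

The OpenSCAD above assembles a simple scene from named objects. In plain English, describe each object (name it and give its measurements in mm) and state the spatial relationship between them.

A is a table with a 1323×518 mm rectangular top, 28 mm thick, top surface at z = 742 mm, supported by four 86×86 mm square legs, each inset 37 mm from the nearest pair of top edges, running from the floor.

B is a spool: two coaxial disc flanges of radius 147 mm and thickness 6 mm, joined by a core cylinder of radius 39 mm and height 88 mm. The lower flange rests on z = 0 and the three cylinders share a vertical axis.

The spool is on top of the table.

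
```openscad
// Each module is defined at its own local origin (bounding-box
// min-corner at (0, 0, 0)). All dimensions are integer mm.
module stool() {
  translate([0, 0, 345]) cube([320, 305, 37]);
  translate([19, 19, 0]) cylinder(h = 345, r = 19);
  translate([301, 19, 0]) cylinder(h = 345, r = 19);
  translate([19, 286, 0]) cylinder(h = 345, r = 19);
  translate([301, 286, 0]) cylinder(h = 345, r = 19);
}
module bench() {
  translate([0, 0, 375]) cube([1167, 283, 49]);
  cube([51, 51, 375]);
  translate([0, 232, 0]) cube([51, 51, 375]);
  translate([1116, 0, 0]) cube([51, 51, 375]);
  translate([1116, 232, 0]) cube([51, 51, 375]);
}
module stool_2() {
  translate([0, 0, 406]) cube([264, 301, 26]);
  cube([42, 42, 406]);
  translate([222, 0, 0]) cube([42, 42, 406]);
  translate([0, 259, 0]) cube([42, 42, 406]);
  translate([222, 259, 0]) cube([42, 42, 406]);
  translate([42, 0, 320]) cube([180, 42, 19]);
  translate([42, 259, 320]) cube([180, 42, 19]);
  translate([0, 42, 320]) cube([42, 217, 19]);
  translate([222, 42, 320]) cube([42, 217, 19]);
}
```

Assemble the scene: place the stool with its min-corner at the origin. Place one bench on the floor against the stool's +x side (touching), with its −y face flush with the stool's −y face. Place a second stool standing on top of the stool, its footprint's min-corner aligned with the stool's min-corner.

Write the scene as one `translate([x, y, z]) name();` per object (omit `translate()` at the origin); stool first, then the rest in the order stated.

stool();
translate([320, 0, 0]) bench();
translate([0, 0, 382]) stool_2();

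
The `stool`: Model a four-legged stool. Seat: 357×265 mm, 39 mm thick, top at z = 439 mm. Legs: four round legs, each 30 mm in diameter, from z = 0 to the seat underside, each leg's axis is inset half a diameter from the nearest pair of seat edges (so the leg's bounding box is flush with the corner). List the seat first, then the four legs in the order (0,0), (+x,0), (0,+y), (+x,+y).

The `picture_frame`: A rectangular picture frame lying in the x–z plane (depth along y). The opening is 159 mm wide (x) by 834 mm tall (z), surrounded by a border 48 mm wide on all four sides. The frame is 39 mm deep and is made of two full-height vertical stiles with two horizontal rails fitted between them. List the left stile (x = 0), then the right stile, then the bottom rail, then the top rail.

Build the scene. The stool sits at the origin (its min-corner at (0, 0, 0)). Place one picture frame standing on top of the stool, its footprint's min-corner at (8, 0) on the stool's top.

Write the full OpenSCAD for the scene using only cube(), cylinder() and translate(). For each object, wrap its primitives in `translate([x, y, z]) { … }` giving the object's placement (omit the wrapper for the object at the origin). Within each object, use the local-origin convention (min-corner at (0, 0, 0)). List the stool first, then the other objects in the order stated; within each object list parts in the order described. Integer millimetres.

translate([0, 0, 400]) cube([357, 265, 39]);
translate([15, 15, 0]) cylinder(h = 400, r = 15);
translate([342, 15, 0]) cylinder(h = 400, r = 15);
translate([15, 250, 0]) cylinder(h = 400, r = 15);
translate([342, 250, 0]) cylinder(h = 400, r = 15);
translate([8, 0, 439]) {
  cube([48, 39, 930]);
  translate([207, 0, 0]) cube([48, 39, 930]);
  translate([48, 0, 0]) cube([159, 39, 48]);
  translate([48, 0, 882]) cube([159, 39, 48]);
}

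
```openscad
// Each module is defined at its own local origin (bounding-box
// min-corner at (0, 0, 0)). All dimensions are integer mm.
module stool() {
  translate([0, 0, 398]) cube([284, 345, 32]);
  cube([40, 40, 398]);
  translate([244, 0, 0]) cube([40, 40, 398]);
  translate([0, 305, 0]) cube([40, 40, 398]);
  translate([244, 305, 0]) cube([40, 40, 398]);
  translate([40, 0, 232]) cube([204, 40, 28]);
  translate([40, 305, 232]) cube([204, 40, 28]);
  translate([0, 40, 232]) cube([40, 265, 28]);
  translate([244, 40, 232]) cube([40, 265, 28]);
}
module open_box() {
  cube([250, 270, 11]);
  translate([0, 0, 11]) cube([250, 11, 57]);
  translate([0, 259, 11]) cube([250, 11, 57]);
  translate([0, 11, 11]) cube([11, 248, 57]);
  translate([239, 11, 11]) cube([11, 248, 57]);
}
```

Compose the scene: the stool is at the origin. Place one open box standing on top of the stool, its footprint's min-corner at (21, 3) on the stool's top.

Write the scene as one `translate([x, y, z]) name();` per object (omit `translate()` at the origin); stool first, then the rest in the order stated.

stool();
translate([21, 3, 430]) open_box();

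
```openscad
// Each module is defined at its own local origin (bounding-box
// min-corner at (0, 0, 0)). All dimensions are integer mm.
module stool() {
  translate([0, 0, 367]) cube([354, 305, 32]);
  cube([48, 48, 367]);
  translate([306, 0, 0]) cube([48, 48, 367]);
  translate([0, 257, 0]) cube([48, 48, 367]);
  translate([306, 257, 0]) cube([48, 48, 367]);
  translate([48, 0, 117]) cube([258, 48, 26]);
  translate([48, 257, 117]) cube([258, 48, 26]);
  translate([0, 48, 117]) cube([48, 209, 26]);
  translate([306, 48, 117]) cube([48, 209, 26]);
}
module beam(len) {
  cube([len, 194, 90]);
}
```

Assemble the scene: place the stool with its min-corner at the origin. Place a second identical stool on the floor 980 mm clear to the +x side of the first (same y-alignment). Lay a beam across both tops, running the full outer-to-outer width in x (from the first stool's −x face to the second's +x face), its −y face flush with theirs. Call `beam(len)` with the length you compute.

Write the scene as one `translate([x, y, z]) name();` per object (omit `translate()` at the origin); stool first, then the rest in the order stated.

stool();
translate([1334, 0, 0]) stool();
translate([0, 0, 399]) beam(1688);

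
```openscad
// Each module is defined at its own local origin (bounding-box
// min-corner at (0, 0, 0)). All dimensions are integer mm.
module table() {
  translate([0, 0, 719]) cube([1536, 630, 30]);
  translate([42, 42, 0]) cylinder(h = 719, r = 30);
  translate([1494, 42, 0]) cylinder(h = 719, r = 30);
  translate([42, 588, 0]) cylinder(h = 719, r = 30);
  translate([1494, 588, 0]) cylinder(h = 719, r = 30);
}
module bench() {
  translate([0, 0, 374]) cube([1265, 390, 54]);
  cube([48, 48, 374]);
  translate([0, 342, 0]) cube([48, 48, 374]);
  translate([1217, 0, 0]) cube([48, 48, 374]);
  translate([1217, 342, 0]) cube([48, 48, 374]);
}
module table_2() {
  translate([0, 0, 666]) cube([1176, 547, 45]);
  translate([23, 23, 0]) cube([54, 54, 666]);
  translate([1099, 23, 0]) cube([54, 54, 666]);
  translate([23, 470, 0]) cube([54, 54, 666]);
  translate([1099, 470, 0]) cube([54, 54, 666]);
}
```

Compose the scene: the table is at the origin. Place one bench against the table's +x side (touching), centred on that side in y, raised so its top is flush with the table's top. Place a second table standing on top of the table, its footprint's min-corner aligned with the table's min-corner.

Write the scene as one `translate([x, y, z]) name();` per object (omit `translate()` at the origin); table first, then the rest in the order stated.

table();
translate([1536, 120, 321]) bench();
translate([0, 0, 749]) table_2();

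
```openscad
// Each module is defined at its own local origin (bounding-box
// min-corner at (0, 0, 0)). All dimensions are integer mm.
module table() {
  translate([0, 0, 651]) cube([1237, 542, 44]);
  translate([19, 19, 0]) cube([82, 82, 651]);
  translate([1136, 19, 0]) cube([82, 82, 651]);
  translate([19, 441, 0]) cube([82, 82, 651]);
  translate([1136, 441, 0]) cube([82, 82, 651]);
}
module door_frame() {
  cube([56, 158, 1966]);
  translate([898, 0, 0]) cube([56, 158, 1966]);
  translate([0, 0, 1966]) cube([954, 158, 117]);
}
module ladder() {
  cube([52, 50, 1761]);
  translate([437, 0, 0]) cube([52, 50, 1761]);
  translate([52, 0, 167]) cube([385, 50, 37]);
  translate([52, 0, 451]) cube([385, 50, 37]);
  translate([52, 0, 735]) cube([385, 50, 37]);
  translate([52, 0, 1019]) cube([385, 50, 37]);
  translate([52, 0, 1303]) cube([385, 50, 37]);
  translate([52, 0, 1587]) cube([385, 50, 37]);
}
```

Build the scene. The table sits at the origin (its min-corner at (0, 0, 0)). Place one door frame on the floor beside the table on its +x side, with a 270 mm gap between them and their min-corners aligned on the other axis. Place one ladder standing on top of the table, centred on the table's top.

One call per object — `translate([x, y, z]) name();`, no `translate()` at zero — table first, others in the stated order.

table();
translate([1507, 0, 0]) door_frame();
translate([374, 246, 695]) ladder();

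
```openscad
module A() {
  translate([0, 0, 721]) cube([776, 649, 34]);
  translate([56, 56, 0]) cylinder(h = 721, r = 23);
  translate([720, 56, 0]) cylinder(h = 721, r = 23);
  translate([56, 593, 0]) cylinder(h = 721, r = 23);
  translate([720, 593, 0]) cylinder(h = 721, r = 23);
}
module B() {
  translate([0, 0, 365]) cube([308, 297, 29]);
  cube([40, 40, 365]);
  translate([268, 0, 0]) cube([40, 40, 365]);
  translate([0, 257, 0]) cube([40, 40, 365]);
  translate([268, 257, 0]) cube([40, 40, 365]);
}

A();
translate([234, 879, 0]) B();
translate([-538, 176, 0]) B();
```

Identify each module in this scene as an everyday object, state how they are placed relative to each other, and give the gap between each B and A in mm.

Each stool's nearest face is 230 mm from the table's bounding box.

A is a table. B is a stool. Two stools sit around the table at the +y, −x sides. The gap between each stool and the table is 230 mm.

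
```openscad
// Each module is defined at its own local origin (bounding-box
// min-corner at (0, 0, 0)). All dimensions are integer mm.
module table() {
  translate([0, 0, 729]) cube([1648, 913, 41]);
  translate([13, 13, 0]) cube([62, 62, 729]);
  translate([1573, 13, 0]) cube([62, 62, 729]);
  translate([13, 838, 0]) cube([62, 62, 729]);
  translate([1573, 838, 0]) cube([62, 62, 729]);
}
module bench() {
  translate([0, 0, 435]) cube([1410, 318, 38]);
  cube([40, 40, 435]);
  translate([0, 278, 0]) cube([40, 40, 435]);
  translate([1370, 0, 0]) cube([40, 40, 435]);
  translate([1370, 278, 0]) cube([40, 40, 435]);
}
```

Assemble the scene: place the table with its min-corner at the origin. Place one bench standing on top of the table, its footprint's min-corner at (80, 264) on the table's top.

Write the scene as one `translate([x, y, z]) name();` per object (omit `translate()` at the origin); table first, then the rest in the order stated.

table();
translate([80, 264, 770]) bench();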